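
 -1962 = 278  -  2240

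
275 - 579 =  - 304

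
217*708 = 153636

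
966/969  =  322/323 = 1.00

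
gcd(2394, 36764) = 14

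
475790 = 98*4855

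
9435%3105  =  120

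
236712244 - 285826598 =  - 49114354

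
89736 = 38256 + 51480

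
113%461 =113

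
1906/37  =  1906/37=51.51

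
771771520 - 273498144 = 498273376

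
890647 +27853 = 918500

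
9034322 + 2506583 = 11540905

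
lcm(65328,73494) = 587952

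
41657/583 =71+24/53=71.45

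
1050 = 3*350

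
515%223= 69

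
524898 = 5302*99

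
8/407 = 8/407 = 0.02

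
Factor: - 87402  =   - 2^1*3^1 * 7^1 * 2081^1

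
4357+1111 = 5468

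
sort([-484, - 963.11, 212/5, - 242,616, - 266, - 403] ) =[ - 963.11,-484, - 403, - 266,- 242, 212/5, 616 ]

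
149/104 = 1 + 45/104 = 1.43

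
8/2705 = 8/2705 =0.00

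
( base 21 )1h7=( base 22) 1ed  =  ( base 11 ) 672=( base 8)1445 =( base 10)805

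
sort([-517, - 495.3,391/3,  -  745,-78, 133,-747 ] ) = [ - 747,-745, - 517, - 495.3,  -  78,391/3,  133]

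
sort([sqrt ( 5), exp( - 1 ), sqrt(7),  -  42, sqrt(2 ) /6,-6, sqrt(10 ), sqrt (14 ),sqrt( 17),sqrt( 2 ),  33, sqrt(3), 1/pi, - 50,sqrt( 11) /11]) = [  -  50,-42,-6, sqrt (2 )/6, sqrt(11) /11,1/pi , exp ( - 1 ), sqrt( 2 ), sqrt( 3 ), sqrt(5 ), sqrt(7 ),sqrt( 10 ), sqrt( 14), sqrt(17 ), 33 ] 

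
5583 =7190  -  1607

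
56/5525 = 56/5525 = 0.01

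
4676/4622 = 2338/2311= 1.01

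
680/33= 20+20/33 = 20.61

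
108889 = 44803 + 64086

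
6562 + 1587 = 8149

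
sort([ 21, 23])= [ 21,23]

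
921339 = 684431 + 236908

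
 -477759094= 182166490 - 659925584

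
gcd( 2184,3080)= 56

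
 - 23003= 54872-77875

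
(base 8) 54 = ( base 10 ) 44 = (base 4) 230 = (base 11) 40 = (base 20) 24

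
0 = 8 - 8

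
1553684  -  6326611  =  -4772927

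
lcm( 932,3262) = 6524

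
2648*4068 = 10772064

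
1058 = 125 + 933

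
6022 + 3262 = 9284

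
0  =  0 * 6343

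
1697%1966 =1697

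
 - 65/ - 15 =13/3 = 4.33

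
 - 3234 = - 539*6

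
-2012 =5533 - 7545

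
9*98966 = 890694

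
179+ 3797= 3976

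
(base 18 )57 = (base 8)141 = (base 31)34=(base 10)97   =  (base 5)342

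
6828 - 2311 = 4517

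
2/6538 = 1/3269 = 0.00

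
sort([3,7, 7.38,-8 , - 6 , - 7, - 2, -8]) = [ - 8 , -8 , - 7, -6, - 2,3, 7, 7.38]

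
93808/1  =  93808 =93808.00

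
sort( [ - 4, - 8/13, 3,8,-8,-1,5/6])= [ - 8,  -  4,-1, - 8/13, 5/6,  3,  8 ] 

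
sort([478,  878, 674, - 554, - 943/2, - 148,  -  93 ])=[ - 554, - 943/2, - 148 ,- 93, 478, 674,878 ]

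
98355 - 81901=16454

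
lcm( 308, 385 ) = 1540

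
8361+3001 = 11362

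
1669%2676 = 1669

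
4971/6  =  828+1/2 = 828.50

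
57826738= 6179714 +51647024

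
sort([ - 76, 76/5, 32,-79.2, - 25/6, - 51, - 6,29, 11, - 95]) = [ - 95, - 79.2, - 76 , - 51, - 6, - 25/6,11,76/5 , 29 , 32 ]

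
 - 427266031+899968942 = 472702911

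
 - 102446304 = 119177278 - 221623582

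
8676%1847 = 1288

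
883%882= 1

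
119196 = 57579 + 61617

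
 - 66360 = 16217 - 82577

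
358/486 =179/243=0.74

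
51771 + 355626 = 407397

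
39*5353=208767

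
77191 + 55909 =133100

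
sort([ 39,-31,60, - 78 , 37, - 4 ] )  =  [ - 78 , - 31 , - 4,37,39,60 ] 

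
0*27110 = 0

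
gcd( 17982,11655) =333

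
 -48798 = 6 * (- 8133 ) 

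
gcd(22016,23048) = 344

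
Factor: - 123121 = - 123121^1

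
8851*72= 637272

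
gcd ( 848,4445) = 1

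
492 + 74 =566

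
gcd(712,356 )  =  356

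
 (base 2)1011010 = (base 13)6C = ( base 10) 90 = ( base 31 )2S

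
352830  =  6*58805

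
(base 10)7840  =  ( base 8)17240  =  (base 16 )1ea0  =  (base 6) 100144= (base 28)A00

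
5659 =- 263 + 5922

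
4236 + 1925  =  6161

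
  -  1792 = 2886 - 4678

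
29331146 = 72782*403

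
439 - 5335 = -4896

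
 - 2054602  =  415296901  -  417351503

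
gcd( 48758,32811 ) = 1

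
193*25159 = 4855687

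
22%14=8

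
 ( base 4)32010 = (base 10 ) 900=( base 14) 484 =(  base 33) r9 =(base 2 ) 1110000100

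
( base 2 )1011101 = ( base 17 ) 58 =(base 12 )79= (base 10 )93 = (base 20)4d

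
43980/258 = 7330/43 = 170.47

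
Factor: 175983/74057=3^1 * 103^ ( - 1)*719^( - 1 )*58661^1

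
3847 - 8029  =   - 4182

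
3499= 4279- 780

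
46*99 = 4554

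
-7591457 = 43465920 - 51057377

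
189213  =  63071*3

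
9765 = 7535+2230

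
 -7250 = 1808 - 9058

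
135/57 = 45/19 = 2.37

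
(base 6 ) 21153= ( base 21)6b0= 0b101100111101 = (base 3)10221120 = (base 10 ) 2877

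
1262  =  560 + 702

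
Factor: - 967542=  - 2^1 * 3^1 * 47^2 * 73^1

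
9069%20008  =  9069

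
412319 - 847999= - 435680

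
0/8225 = 0 = 0.00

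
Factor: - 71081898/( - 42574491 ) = 2^1*3^( - 3 )*223^( - 1) * 2357^( - 1)*2687^1*4409^1  =  23693966/14191497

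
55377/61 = 907+ 50/61 =907.82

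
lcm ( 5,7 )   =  35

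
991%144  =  127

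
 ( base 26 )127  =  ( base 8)1337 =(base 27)106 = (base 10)735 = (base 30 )OF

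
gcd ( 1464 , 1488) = 24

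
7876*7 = 55132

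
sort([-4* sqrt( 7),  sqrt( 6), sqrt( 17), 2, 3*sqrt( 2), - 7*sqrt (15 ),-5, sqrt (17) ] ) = [ - 7*sqrt( 15 ), - 4*sqrt( 7) , - 5, 2,sqrt( 6),sqrt( 17 ),sqrt (17),3*sqrt( 2)]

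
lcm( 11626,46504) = 46504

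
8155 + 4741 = 12896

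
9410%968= 698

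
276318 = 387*714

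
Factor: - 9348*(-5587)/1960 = 2^(-1 ) *3^1 * 5^( - 1) * 7^(-2)*19^1 * 37^1 * 41^1*151^1 = 13056819/490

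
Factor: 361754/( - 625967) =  - 2^1 * 191^1*661^ ( - 1) = -382/661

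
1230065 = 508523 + 721542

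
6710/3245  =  122/59 = 2.07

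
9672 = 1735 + 7937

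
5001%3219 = 1782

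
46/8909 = 46/8909 =0.01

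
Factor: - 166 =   -  2^1*83^1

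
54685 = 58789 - 4104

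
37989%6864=3669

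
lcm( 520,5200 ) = 5200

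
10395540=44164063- 33768523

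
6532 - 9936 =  - 3404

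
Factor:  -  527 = - 17^1*31^1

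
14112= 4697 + 9415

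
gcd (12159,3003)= 21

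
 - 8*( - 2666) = 21328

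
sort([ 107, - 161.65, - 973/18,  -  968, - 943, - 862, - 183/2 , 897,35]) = [ - 968,-943, - 862, - 161.65, - 183/2,- 973/18, 35, 107, 897]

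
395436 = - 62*( - 6378)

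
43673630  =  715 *61082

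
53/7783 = 53/7783 =0.01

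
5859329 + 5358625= 11217954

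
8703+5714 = 14417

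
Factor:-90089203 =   -  19^1*409^1*11593^1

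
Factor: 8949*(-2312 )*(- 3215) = 66518632920 = 2^3*3^1*5^1*17^2*19^1*157^1*643^1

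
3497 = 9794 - 6297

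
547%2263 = 547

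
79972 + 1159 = 81131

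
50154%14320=7194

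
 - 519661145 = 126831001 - 646492146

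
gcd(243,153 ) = 9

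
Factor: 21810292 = 2^2 *7^2*223^1 * 499^1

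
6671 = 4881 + 1790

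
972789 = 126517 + 846272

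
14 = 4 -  -10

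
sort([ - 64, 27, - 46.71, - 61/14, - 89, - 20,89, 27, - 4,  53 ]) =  [-89,-64, - 46.71, - 20, - 61/14, - 4,27,27,53,89 ]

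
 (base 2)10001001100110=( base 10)8806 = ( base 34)7L0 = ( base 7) 34450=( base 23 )gek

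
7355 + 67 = 7422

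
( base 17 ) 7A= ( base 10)129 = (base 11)108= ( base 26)4P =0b10000001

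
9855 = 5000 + 4855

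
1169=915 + 254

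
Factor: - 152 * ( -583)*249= 2^3 * 3^1* 11^1*19^1 * 53^1*83^1 = 22065384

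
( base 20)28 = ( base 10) 48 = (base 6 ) 120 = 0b110000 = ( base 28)1k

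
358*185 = 66230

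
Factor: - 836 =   -  2^2*11^1*19^1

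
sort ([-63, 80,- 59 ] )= [-63, - 59, 80]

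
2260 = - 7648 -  - 9908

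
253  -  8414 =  - 8161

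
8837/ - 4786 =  - 8837/4786 = - 1.85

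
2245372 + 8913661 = 11159033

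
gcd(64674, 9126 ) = 18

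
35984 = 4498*8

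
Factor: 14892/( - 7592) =-2^(-1 )*3^1 * 13^( - 1 )*17^1 = -51/26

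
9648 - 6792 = 2856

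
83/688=83/688 = 0.12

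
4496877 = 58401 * 77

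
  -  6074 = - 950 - 5124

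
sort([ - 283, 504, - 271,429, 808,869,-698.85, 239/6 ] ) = [ - 698.85,  -  283,-271,239/6,429,504, 808, 869 ] 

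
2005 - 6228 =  - 4223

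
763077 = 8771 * 87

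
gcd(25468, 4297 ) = 1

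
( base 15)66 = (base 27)3F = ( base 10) 96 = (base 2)1100000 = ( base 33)2U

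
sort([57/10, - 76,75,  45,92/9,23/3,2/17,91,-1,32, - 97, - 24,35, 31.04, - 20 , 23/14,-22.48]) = [ - 97,-76, - 24, - 22.48, - 20,  -  1,2/17, 23/14, 57/10,23/3, 92/9, 31.04,  32,35, 45,75, 91] 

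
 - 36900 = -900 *41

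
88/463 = 88/463 = 0.19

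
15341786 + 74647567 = 89989353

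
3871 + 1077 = 4948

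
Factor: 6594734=2^1*3297367^1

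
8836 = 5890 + 2946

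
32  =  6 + 26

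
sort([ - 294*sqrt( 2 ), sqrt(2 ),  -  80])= [ - 294*sqrt( 2 ),- 80,  sqrt(  2 ) ]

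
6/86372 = 3/43186=0.00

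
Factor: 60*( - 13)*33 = - 25740  =  -  2^2*3^2* 5^1*11^1*13^1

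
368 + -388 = -20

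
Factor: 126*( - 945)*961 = -2^1 *3^5*5^1 * 7^2 * 31^2= - 114426270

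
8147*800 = 6517600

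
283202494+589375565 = 872578059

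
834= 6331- 5497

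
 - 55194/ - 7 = 7884 + 6/7 = 7884.86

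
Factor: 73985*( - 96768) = -7159380480 = - 2^9*3^3 * 5^1*7^1*14797^1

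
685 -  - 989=1674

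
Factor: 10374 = 2^1*3^1*7^1 * 13^1*19^1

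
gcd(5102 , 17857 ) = 2551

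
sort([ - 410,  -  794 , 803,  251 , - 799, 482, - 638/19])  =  [ -799, - 794 , - 410,-638/19,251,482,803] 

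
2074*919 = 1906006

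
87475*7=612325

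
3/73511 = 3/73511 = 0.00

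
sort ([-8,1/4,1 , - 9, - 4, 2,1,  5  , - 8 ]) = [ - 9, - 8, - 8, - 4,1/4, 1,1,2, 5 ]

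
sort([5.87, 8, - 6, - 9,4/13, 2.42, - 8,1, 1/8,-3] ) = [ - 9, - 8, - 6, - 3,1/8,  4/13,1,2.42,5.87,8 ] 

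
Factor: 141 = 3^1*47^1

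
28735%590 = 415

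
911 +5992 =6903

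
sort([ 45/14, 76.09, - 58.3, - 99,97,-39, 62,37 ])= [-99, - 58.3, - 39,45/14, 37,62,76.09,97 ]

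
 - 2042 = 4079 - 6121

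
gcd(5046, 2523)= 2523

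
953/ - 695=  - 2 + 437/695 = - 1.37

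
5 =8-3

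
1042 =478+564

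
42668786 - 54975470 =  - 12306684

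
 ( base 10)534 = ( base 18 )1bc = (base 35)F9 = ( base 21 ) 149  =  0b1000010110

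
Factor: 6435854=2^1 * 29^1 * 37^1* 2999^1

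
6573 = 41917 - 35344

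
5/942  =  5/942 = 0.01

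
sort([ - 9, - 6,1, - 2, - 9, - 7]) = [ - 9, - 9, - 7, - 6,-2,1] 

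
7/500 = 7/500 = 0.01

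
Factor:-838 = -2^1 * 419^1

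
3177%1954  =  1223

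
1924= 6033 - 4109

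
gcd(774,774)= 774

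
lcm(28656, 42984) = 85968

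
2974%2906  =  68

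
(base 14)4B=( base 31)25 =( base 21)34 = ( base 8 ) 103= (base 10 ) 67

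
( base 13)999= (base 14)859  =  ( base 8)3157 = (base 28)22N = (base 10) 1647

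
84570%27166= 3072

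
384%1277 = 384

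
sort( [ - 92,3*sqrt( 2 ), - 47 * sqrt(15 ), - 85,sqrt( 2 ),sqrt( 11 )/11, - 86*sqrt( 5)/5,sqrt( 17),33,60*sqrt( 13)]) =[ - 47*sqrt (15 ), - 92, - 85 , - 86*sqrt( 5 ) /5,sqrt( 11)/11,sqrt( 2)  ,  sqrt( 17), 3 * sqrt( 2),33,60*sqrt(13 )] 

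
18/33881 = 18/33881 =0.00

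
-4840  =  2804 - 7644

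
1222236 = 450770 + 771466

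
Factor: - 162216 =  - 2^3*3^3*751^1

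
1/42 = 1/42=0.02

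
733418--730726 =1464144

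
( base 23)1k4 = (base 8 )1741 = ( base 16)3E1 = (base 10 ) 993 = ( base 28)17D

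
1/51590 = 1/51590=0.00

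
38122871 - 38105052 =17819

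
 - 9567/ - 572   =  9567/572 = 16.73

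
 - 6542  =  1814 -8356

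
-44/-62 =22/31 =0.71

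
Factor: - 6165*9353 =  - 3^2*5^1*47^1*137^1*199^1 = -57661245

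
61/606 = 61/606 =0.10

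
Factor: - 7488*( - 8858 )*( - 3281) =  - 2^7*3^2*13^1*17^1 * 43^1*103^1*193^1 =- 217624477824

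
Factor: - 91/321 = -3^( - 1) * 7^1*13^1*107^(-1 )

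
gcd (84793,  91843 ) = 1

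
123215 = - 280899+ 404114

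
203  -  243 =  - 40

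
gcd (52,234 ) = 26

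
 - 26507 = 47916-74423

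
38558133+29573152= 68131285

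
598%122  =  110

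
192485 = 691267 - 498782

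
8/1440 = 1/180 = 0.01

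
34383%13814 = 6755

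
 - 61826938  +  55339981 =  - 6486957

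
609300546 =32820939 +576479607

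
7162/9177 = 7162/9177 = 0.78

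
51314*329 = 16882306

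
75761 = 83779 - 8018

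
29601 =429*69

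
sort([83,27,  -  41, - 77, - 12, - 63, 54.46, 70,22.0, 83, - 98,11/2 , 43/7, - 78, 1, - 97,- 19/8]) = [  -  98, - 97,- 78, - 77, - 63, - 41,-12,- 19/8,1,  11/2,43/7, 22.0, 27 , 54.46, 70, 83,83 ]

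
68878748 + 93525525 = 162404273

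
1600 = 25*64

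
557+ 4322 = 4879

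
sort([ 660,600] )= [ 600,660] 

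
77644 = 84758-7114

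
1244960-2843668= - 1598708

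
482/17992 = 241/8996 = 0.03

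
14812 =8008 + 6804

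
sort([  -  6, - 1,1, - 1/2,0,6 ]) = [ - 6, - 1, - 1/2,0, 1,6 ]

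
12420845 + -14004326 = -1583481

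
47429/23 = 47429/23=2062.13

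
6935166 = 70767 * 98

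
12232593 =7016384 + 5216209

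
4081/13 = 4081/13 = 313.92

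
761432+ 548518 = 1309950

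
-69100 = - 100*691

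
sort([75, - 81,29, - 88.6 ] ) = [ - 88.6, - 81,29, 75] 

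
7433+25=7458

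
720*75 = 54000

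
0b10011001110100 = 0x2674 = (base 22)K7A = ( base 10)9844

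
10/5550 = 1/555 = 0.00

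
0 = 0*5282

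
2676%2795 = 2676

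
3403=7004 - 3601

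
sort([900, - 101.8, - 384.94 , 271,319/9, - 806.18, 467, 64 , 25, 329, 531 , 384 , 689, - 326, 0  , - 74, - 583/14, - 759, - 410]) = [ - 806.18,  -  759, - 410, - 384.94, - 326, - 101.8,- 74, - 583/14 , 0, 25,319/9,64, 271, 329 , 384, 467,531,  689,900 ] 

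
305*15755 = 4805275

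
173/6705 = 173/6705 = 0.03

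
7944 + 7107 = 15051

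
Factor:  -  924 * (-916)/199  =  846384/199 = 2^4 * 3^1*7^1*11^1*199^ (- 1 )*229^1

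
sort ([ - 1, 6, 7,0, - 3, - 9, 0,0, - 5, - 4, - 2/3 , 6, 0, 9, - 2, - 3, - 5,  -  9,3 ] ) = [ - 9, - 9, - 5, - 5, - 4, - 3, - 3, - 2,-1, - 2/3, 0,0, 0,0, 3 , 6, 6,7, 9]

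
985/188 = 985/188 = 5.24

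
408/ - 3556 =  - 1 + 787/889=   -0.11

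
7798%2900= 1998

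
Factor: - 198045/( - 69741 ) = 5^1*7^( - 1)*41^( - 1)*163^1 =815/287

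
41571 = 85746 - 44175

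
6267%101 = 5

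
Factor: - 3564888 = - 2^3*3^1 * 148537^1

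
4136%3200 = 936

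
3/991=3/991   =  0.00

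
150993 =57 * 2649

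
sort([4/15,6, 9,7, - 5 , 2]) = [ - 5, 4/15, 2,6,7,9]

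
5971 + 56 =6027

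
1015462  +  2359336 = 3374798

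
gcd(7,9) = 1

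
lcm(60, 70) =420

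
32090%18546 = 13544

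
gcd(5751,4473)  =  639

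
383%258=125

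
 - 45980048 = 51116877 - 97096925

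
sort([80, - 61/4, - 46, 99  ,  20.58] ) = [ - 46 , - 61/4,20.58 , 80,99]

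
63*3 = 189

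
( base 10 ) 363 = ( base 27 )DC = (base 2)101101011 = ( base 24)f3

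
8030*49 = 393470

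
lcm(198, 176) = 1584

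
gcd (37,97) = 1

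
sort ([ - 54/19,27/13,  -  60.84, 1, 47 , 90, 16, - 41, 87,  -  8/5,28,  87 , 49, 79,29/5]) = [-60.84, - 41,-54/19,  -  8/5,  1,27/13,29/5,16, 28, 47,  49, 79, 87, 87,90 ]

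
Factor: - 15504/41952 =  -17/46 = -  2^( - 1)*17^1 * 23^(  -  1) 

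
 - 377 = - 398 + 21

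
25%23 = 2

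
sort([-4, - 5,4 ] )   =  [ - 5, - 4,4] 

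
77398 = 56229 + 21169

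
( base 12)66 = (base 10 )78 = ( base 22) 3C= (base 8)116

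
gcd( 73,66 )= 1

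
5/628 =5/628 = 0.01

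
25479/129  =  197 + 22/43 = 197.51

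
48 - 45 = 3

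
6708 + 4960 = 11668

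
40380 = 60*673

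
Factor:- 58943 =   -  58943^1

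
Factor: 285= 3^1*5^1*19^1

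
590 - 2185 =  - 1595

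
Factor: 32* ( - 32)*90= - 92160  =  - 2^11*3^2*5^1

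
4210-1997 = 2213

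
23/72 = 23/72 =0.32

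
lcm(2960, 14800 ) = 14800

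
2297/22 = 2297/22= 104.41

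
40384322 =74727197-34342875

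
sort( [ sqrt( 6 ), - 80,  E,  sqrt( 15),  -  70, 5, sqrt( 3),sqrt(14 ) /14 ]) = [ - 80 ,- 70 , sqrt(14)/14 , sqrt ( 3),  sqrt ( 6 ) , E, sqrt ( 15), 5]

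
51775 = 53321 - 1546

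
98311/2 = 98311/2 = 49155.50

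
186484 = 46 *4054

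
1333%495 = 343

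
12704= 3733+8971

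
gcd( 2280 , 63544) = 8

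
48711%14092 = 6435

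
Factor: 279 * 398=2^1*3^2*31^1*199^1  =  111042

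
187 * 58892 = 11012804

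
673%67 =3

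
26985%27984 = 26985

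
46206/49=46206/49  =  942.98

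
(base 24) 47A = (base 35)20W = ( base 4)212302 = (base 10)2482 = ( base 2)100110110010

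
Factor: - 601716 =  - 2^2 *3^1*41^1*1223^1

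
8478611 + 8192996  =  16671607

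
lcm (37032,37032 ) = 37032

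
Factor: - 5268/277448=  - 2^(-1 )*3^1*79^(-1 ) = - 3/158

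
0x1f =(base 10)31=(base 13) 25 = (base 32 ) v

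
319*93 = 29667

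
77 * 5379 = 414183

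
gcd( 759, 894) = 3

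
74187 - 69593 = 4594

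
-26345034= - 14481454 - 11863580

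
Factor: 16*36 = 2^6*3^2 = 576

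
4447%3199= 1248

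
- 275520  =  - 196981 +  - 78539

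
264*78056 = 20606784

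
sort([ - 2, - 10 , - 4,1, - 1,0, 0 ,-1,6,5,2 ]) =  [- 10, - 4, -2,-1, - 1 , 0,0, 1,2,5, 6] 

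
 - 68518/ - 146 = 34259/73 = 469.30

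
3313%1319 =675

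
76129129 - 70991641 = 5137488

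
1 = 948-947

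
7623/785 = 7623/785 = 9.71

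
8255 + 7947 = 16202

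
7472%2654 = 2164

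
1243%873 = 370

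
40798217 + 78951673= 119749890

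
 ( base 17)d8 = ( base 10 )229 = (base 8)345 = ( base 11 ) 199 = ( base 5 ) 1404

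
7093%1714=237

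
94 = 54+40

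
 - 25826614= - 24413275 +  - 1413339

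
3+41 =44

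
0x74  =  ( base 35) 3b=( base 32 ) 3K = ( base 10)116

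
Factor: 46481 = 53^1*877^1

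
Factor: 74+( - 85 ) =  - 11^1 = -11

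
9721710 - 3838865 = 5882845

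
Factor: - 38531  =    -  53^1*727^1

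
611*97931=59835841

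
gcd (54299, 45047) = 1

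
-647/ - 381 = 647/381  =  1.70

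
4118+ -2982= 1136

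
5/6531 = 5/6531 = 0.00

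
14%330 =14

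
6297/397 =15+342/397 = 15.86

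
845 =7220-6375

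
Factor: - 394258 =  - 2^1*31^1*6359^1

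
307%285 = 22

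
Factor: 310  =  2^1*5^1*31^1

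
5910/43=137+ 19/43  =  137.44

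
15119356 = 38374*394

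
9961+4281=14242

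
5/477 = 5/477  =  0.01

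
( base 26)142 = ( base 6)3342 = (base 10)782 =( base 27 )11q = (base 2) 1100001110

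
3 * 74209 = 222627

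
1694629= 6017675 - 4323046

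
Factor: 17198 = 2^1*8599^1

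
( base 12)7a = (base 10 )94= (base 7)163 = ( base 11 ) 86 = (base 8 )136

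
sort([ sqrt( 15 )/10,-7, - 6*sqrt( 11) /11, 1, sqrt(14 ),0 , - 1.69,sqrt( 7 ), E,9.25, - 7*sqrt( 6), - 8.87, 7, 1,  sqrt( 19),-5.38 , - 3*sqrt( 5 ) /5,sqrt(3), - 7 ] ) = [-7*sqrt(6 ) , - 8.87, - 7, -7,- 5.38 , - 6*sqrt( 11)/11 , - 1.69, - 3*sqrt (5)/5, 0 , sqrt(15) /10 , 1, 1, sqrt(3),sqrt ( 7 ),E,sqrt( 14 ),sqrt( 19), 7, 9.25]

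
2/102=1/51 = 0.02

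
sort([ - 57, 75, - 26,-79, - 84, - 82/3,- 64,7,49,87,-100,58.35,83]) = [ - 100, - 84,  -  79, - 64, - 57, - 82/3, - 26,  7,49,58.35, 75,  83,87] 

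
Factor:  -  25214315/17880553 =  -5^1*7^1*17^1 * 31^1 * 1367^1 * 17880553^( - 1 )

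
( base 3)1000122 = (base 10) 746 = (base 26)12I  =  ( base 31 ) o2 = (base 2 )1011101010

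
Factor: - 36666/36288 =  - 2^( - 5)*3^( - 1)*97^1 = - 97/96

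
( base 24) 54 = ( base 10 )124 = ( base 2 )1111100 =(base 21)5j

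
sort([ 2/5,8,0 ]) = [ 0,2/5, 8] 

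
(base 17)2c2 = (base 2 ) 1100010000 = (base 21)1G7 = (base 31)P9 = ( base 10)784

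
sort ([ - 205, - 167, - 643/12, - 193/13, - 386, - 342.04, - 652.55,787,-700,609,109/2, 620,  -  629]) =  [- 700,-652.55, - 629, - 386, - 342.04, - 205, - 167, - 643/12, - 193/13,109/2, 609,620,787]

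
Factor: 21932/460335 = 2^2*3^( - 1 )*5^( - 1)*5483^1*30689^( - 1) 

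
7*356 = 2492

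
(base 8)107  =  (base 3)2122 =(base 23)32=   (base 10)71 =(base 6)155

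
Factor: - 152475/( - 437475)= 107/307 = 107^1 * 307^ ( - 1)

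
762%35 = 27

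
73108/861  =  84 + 112/123  =  84.91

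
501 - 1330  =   - 829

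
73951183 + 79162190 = 153113373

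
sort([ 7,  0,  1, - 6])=[ - 6 , 0,1,7 ]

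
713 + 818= 1531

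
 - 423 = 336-759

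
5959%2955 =49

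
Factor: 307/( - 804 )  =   - 2^( - 2 )*3^ ( - 1)*67^ ( - 1)*307^1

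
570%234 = 102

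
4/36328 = 1/9082 = 0.00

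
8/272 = 1/34 = 0.03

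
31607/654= 31607/654=48.33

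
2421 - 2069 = 352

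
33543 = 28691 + 4852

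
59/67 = 59/67 = 0.88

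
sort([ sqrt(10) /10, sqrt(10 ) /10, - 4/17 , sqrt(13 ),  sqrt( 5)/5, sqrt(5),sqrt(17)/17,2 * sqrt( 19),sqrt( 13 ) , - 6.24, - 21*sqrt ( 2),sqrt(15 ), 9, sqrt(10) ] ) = [ - 21*sqrt(2 ), - 6.24, - 4/17,sqrt( 17)/17,sqrt (10)/10,sqrt(10)/10, sqrt(5)/5,sqrt(5),sqrt ( 10), sqrt ( 13 ),sqrt(13 ), sqrt(15 ), 2*sqrt( 19),9] 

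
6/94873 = 6/94873 =0.00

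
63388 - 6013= 57375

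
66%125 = 66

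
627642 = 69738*9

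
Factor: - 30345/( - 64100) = 2^(  -  2 )*3^1*5^( - 1) *7^1*17^2*641^( - 1)  =  6069/12820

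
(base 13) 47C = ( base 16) 30b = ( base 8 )1413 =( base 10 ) 779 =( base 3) 1001212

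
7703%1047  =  374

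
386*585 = 225810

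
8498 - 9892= - 1394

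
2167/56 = 2167/56 = 38.70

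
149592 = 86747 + 62845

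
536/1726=268/863 = 0.31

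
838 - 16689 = - 15851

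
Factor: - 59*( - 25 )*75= 110625=3^1*5^4*59^1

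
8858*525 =4650450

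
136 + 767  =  903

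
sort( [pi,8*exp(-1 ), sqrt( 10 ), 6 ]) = [8*exp( - 1 ),pi, sqrt(10 ),6]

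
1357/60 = 1357/60 = 22.62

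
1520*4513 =6859760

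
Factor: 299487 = 3^1*99829^1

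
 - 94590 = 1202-95792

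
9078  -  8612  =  466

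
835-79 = 756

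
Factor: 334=2^1*167^1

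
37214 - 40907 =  - 3693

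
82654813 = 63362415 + 19292398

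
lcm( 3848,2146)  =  111592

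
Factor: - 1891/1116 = - 2^( - 2)*3^(-2)*61^1 =- 61/36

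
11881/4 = 11881/4  =  2970.25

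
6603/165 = 2201/55 = 40.02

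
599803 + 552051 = 1151854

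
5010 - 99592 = -94582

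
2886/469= 6+72/469= 6.15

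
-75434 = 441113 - 516547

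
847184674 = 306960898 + 540223776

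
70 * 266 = 18620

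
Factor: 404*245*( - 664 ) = -65722720  =  -2^5*5^1 *7^2*83^1*101^1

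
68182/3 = 68182/3= 22727.33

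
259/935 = 259/935 = 0.28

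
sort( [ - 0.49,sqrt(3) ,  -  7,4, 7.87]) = [ - 7,-0.49, sqrt( 3),4,7.87]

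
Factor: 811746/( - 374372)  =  - 2^(-1)*3^2*13^1*173^( - 1)*541^(-1)*3469^1 =- 405873/187186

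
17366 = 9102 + 8264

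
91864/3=30621 + 1/3 = 30621.33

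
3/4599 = 1/1533 = 0.00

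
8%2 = 0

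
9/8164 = 9/8164 = 0.00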